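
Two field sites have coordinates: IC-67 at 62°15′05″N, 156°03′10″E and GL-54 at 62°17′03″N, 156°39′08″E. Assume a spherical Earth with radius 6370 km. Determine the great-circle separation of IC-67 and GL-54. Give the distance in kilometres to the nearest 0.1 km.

31.2 km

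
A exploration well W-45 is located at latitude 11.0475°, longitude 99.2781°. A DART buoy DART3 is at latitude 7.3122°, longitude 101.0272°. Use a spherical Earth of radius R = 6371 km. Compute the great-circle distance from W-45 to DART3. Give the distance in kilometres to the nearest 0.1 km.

Δφ = -3.7353°,  Δλ = 1.7491°
a = sin²(Δφ/2) + cos φ₁ cos φ₂ sin²(Δλ/2) = 0.001289
c = 2·arcsin(√a) = 0.071819 rad = 4.1149°
d = R·c = 6371 × 0.071819 = 457.6 km

457.6 km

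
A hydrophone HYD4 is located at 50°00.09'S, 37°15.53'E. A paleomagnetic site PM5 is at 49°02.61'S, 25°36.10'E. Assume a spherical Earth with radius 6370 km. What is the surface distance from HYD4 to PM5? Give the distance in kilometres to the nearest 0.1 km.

847.1 km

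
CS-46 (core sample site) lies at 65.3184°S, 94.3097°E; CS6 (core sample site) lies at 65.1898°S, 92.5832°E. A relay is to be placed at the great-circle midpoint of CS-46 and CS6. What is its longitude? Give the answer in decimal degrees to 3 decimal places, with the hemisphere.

93.444°E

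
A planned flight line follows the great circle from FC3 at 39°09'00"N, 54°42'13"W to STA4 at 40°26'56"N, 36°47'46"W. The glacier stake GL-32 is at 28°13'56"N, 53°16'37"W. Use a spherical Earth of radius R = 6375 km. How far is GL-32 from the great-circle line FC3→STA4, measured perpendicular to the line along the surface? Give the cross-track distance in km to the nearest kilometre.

1218 km

FC3: φ = +39.15000°, λ = -54.70361°
STA4: φ = +40.44889°, λ = -36.79611°
GL-32: φ = +28.23222°, λ = -53.27694°
δ₁₃ = central angle FC3→GL-32 = 0.191666 rad  (haversine)
θ₁₃ = bearing FC3→GL-32 = 173.388°,  θ₁₂ = bearing FC3→STA4 = 78.891°
dₓₜ = R·arcsin(sin δ₁₃ · sin(θ₁₃ − θ₁₂)) = 6375·arcsin(0.19049·sin(94.496°)) = 1218.065 km
|dₓₜ| = 1218.065 km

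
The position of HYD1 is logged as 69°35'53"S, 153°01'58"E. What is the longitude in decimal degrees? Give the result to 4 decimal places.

153° + 1′/60 + 58″/3600 = 153 + 0.01667 + 0.01611 = 153.0328°

153.0328°E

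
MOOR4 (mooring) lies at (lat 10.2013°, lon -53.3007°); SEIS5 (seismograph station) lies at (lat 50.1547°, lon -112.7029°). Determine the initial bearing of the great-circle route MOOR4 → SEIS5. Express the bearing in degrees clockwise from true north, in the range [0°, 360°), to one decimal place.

Δλ = -59.4022°
y = sin Δλ · cos φ₂ = -0.551505
x = cos φ₁ sin φ₂ − sin φ₁ cos φ₂ cos Δλ = 0.697880
θ = atan2(y, x) = -38.3178° → 321.6822° (mod 360°)

321.7°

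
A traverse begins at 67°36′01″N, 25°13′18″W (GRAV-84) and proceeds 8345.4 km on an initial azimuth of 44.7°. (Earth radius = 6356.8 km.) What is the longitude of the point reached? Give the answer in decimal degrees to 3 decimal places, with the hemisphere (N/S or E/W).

GRAV-84: φ = +67.60028°, λ = -25.22167°
δ = d/R = 8345.4/6356.8 = 1.312830 rad
φ₂ = arcsin(sin φ₁ cos δ + cos φ₁ sin δ cos θ)
   = arcsin(0.92455·0.25511 + 0.38107·0.96691·0.71080) = 29.85220°
λ₂ = λ₁ + atan2(sin θ sin δ cos φ₁, cos δ − sin φ₁ sin φ₂) = 103.13439°

103.134°E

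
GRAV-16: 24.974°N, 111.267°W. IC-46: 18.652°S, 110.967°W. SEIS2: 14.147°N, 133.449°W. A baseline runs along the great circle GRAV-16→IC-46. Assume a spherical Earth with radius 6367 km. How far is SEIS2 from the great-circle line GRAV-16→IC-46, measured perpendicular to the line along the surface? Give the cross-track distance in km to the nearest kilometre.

δ₁₃ = central angle GRAV-16→SEIS2 = 0.409945 rad  (haversine)
θ₁₃ = bearing GRAV-16→SEIS2 = 246.716°,  θ₁₂ = bearing GRAV-16→IC-46 = 179.588°
dₓₜ = R·arcsin(sin δ₁₃ · sin(θ₁₃ − θ₁₂)) = 6367·arcsin(0.39856·sin(67.128°)) = 2394.129 km
|dₓₜ| = 2394.129 km

2394 km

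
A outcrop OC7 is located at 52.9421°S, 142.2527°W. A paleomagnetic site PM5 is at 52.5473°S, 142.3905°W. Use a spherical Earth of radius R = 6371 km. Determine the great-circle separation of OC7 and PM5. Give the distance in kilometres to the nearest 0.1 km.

44.9 km

Δφ = 0.3948°,  Δλ = -0.1378°
a = sin²(Δφ/2) + cos φ₁ cos φ₂ sin²(Δλ/2) = 0.000012
c = 2·arcsin(√a) = 0.007043 rad = 0.4035°
d = R·c = 6371 × 0.007043 = 44.9 km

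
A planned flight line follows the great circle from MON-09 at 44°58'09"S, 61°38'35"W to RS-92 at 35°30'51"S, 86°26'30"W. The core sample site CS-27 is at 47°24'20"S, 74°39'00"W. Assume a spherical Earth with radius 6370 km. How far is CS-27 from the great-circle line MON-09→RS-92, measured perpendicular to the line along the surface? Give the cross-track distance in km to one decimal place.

633.4 km

MON-09: φ = -44.96917°, λ = -61.64306°
RS-92: φ = -35.51417°, λ = -86.44167°
CS-27: φ = -47.40556°, λ = -74.65000°
δ₁₃ = central angle MON-09→CS-27 = 0.162595 rad  (haversine)
θ₁₃ = bearing MON-09→CS-27 = 250.220°,  θ₁₂ = bearing MON-09→RS-92 = 288.045°
dₓₜ = R·arcsin(sin δ₁₃ · sin(θ₁₃ − θ₁₂)) = 6370·arcsin(0.16188·sin(-37.826°)) = -633.420 km
|dₓₜ| = 633.420 km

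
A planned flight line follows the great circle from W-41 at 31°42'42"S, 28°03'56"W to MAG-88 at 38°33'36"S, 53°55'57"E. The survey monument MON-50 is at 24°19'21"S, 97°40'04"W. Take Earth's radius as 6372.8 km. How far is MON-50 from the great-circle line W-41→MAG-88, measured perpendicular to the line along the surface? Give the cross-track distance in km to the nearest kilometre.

4115 km

W-41: φ = -31.71167°, λ = -28.06556°
MAG-88: φ = -38.56000°, λ = +53.93250°
MON-50: φ = -24.32250°, λ = -97.66778°
δ₁₃ = central angle W-41→MON-50 = 1.062508 rad  (haversine)
θ₁₃ = bearing W-41→MON-50 = 257.879°,  θ₁₂ = bearing W-41→MAG-88 = 121.421°
dₓₜ = R·arcsin(sin δ₁₃ · sin(θ₁₃ − θ₁₂)) = 6372.8·arcsin(0.87358·sin(136.457°)) = 4115.276 km
|dₓₜ| = 4115.276 km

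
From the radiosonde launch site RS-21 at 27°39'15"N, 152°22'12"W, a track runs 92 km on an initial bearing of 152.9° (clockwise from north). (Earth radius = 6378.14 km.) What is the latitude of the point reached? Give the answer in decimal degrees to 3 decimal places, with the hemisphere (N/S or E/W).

26.918°N

RS-21: φ = +27.65417°, λ = -152.37000°
δ = d/R = 92/6378.14 = 0.014424 rad
φ₂ = arcsin(sin φ₁ cos δ + cos φ₁ sin δ cos θ)
   = arcsin(0.46413·0.99990 + 0.88577·0.01442·-0.89021) = 26.91781°
λ₂ = λ₁ + atan2(sin θ sin δ cos φ₁, cos δ − sin φ₁ sin φ₂) = -151.94778°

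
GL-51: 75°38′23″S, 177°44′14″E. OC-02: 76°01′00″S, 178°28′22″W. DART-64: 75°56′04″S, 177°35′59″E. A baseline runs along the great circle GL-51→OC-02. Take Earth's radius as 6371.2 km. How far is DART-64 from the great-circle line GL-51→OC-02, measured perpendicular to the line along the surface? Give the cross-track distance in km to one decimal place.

GL-51: φ = -75.63972°, λ = +177.73722°
OC-02: φ = -76.01667°, λ = -178.47278°
DART-64: φ = -75.93444°, λ = +177.59972°
δ₁₃ = central angle GL-51→DART-64 = 0.005178 rad  (haversine)
θ₁₃ = bearing GL-51→DART-64 = 186.468°,  θ₁₂ = bearing GL-51→OC-02 = 113.939°
dₓₜ = R·arcsin(sin δ₁₃ · sin(θ₁₃ − θ₁₂)) = 6371.2·arcsin(0.00518·sin(72.529°)) = 31.465 km
|dₓₜ| = 31.465 km

31.5 km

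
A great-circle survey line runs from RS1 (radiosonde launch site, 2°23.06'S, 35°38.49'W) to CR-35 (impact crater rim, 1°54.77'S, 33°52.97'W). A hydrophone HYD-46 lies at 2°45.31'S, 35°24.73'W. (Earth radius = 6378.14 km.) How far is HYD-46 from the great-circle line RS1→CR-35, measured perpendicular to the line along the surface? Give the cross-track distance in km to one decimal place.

46.5 km

RS1: φ = -2.38433°, λ = -35.64150°
CR-35: φ = -1.91283°, λ = -33.88283°
HYD-46: φ = -2.75517°, λ = -35.41217°
δ₁₃ = central angle RS1→HYD-46 = 0.007608 rad  (haversine)
θ₁₃ = bearing RS1→HYD-46 = 148.297°,  θ₁₂ = bearing RS1→CR-35 = 75.016°
dₓₜ = R·arcsin(sin δ₁₃ · sin(θ₁₃ − θ₁₂)) = 6378.14·arcsin(0.00761·sin(73.281°)) = 46.472 km
|dₓₜ| = 46.472 km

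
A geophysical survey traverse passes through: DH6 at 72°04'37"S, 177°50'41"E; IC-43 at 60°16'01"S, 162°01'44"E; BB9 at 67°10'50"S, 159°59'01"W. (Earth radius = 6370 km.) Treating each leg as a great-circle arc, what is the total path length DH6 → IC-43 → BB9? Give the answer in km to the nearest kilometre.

DH6: φ = -72.07694°, λ = +177.84472°
IC-43: φ = -60.26694°, λ = +162.02889°
BB9: φ = -67.18056°, λ = -159.98361°
DH6→IC-43: c = 0.232672 rad, d = 1482.12 km
IC-43→BB9: c = 0.311160 rad, d = 1982.09 km
Total = 1482.12 + 1982.09 = 3464.21 km

3464 km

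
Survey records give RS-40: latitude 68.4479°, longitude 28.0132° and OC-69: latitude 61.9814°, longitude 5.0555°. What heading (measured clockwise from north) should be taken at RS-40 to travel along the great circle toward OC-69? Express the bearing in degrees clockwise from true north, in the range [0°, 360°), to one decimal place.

Δλ = -22.9577°
y = sin Δλ · cos φ₂ = -0.183230
x = cos φ₁ sin φ₂ − sin φ₁ cos φ₂ cos Δλ = -0.078016
θ = atan2(y, x) = -113.0633° → 246.9367° (mod 360°)

246.9°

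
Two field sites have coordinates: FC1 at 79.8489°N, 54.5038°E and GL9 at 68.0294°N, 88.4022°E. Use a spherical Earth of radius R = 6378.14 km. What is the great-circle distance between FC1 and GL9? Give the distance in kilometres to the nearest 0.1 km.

1628.3 km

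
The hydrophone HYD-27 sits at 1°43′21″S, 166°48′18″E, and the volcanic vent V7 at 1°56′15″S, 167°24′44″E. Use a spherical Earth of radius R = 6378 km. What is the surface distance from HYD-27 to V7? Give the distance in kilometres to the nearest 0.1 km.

71.7 km

HYD-27: φ = -1.72250°, λ = +166.80500°
V7: φ = -1.93750°, λ = +167.41222°
Δφ = -0.2150°,  Δλ = 0.6072°
a = sin²(Δφ/2) + cos φ₁ cos φ₂ sin²(Δλ/2) = 0.000032
c = 2·arcsin(√a) = 0.011238 rad = 0.6439°
d = R·c = 6378 × 0.011238 = 71.7 km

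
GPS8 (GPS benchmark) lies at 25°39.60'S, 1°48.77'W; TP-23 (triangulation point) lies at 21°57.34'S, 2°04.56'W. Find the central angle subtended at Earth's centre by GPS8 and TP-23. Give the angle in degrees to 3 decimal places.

3.712°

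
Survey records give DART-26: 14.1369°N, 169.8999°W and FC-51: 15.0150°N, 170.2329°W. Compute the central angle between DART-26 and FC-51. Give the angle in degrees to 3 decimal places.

Δφ = 0.8781°,  Δλ = -0.3330°
a = sin²(Δφ/2) + cos φ₁ cos φ₂ sin²(Δλ/2) = 0.000067
c = 2·arcsin(√a) = 0.016325 rad = 0.9354°

0.935°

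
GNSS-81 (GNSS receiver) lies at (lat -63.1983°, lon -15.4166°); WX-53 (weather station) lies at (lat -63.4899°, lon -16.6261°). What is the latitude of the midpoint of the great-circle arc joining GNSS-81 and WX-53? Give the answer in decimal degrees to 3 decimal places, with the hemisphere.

63.345°S

Bx = cos φ₂ cos Δλ = 0.446256,  By = cos φ₂ sin Δλ = -0.009422
φₘ = atan2(sin φ₁ + sin φ₂, √((cos φ₁ + Bx)² + By²)) = -63.34538°
λₘ = λ₁ + atan2(By, cos φ₁ + Bx) = -16.01828°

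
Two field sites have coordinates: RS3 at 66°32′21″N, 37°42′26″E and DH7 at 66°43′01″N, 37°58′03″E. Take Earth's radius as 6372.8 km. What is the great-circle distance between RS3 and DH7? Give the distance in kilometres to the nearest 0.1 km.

22.9 km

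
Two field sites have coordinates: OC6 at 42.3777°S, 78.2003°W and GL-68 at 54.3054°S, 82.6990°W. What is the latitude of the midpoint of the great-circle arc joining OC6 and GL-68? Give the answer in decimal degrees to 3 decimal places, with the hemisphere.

48.363°S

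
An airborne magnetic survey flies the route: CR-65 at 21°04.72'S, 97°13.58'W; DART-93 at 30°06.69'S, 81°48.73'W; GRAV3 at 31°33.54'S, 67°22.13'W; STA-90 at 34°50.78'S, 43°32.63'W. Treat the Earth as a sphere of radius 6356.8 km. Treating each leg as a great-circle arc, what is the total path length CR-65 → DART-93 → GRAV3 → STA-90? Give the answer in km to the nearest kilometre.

CR-65: φ = -21.07867°, λ = -97.22633°
DART-93: φ = -30.11150°, λ = -81.81217°
GRAV3: φ = -31.55900°, λ = -67.36883°
STA-90: φ = -34.84633°, λ = -43.54383°
CR-65→DART-93: c = 0.288877 rad, d = 1836.33 km
DART-93→GRAV3: c = 0.217758 rad, d = 1384.24 km
GRAV3→STA-90: c = 0.351777 rad, d = 2236.18 km
Total = 1836.33 + 1384.24 + 2236.18 = 5456.75 km

5457 km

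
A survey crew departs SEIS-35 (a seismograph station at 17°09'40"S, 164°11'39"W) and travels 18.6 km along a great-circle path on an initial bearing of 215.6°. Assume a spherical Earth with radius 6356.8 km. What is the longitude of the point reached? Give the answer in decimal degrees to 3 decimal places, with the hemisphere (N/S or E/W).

SEIS-35: φ = -17.16111°, λ = -164.19417°
δ = d/R = 18.6/6356.8 = 0.002926 rad
φ₂ = arcsin(sin φ₁ cos δ + cos φ₁ sin δ cos θ)
   = arcsin(-0.29506·1.00000 + 0.95548·0.00293·-0.81310) = -17.29740°
λ₂ = λ₁ + atan2(sin θ sin δ cos φ₁, cos δ − sin φ₁ sin φ₂) = -164.29638°

164.296°W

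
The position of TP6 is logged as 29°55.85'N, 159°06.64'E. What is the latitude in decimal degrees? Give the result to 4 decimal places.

29° + 55.85′/60 = 29 + 0.93083 = 29.9308°

29.9308°N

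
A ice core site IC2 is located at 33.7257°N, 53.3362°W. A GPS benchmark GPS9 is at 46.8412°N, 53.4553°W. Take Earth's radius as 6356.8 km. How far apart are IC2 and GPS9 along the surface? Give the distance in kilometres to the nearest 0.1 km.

1455.2 km

Δφ = 13.1155°,  Δλ = -0.1191°
a = sin²(Δφ/2) + cos φ₁ cos φ₂ sin²(Δλ/2) = 0.013043
c = 2·arcsin(√a) = 0.228914 rad = 13.1158°
d = R·c = 6356.8 × 0.228914 = 1455.2 km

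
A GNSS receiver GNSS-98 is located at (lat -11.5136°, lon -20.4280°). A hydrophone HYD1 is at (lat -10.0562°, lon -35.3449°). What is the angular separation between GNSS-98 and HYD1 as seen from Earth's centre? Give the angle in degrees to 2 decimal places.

14.72°

Δφ = 1.4574°,  Δλ = -14.9169°
a = sin²(Δφ/2) + cos φ₁ cos φ₂ sin²(Δλ/2) = 0.016419
c = 2·arcsin(√a) = 0.256979 rad = 14.7238°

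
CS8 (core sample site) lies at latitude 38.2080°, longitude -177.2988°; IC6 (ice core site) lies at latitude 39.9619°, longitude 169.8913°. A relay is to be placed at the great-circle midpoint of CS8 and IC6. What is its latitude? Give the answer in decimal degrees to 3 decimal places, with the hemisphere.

39.261°N

Bx = cos φ₂ cos Δλ = 0.747395,  By = cos φ₂ sin Δλ = -0.169940
φₘ = atan2(sin φ₁ + sin φ₂, √((cos φ₁ + Bx)² + By²)) = 39.26060°
λₘ = λ₁ + atan2(By, cos φ₁ + Bx) = 176.37622°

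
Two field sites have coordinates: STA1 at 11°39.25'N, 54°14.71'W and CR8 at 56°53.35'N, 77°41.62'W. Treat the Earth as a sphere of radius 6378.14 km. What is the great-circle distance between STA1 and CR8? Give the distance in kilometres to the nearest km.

5421 km

STA1: φ = +11.65417°, λ = -54.24517°
CR8: φ = +56.88917°, λ = -77.69367°
Δφ = 45.2350°,  Δλ = -23.4485°
a = sin²(Δφ/2) + cos φ₁ cos φ₂ sin²(Δλ/2) = 0.169990
c = 2·arcsin(√a) = 0.849952 rad = 48.6986°
d = R·c = 6378.14 × 0.849952 = 5421.1 km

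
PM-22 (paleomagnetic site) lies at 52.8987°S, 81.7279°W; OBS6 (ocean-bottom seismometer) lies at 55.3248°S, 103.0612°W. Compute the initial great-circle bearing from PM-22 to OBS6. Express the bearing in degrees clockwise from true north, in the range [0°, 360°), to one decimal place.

Δλ = -21.3333°
y = sin Δλ · cos φ₂ = -0.206970
x = cos φ₁ sin φ₂ − sin φ₁ cos φ₂ cos Δλ = -0.073422
θ = atan2(y, x) = -109.5320° → 250.4680° (mod 360°)

250.5°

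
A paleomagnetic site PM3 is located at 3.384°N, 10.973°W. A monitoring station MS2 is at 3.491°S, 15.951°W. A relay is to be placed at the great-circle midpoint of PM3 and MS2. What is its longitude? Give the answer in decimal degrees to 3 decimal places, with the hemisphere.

13.462°W

Bx = cos φ₂ cos Δλ = 0.994379,  By = cos φ₂ sin Δλ = -0.086612
φₘ = atan2(sin φ₁ + sin φ₂, √((cos φ₁ + Bx)² + By²)) = -0.05355°
λₘ = λ₁ + atan2(By, cos φ₁ + Bx) = -13.46186°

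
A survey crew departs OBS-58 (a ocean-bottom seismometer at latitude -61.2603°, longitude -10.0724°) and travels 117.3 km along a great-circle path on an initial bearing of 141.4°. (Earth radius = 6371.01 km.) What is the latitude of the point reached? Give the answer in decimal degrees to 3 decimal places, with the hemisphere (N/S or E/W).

δ = d/R = 117.3/6371.01 = 0.018412 rad
φ₂ = arcsin(sin φ₁ cos δ + cos φ₁ sin δ cos θ)
   = arcsin(-0.87681·0.99983 + 0.48083·0.01841·-0.78152) = -62.07763°
λ₂ = λ₁ + atan2(sin θ sin δ cos φ₁, cos δ − sin φ₁ sin φ₂) = -8.66690°

62.078°S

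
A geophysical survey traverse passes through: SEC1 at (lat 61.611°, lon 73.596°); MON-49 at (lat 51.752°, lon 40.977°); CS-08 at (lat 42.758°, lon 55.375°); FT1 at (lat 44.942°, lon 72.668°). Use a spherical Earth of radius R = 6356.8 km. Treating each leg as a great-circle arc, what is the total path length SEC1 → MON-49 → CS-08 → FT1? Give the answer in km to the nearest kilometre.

SEC1→MON-49: c = 0.351646 rad, d = 2235.34 km
MON-49→CS-08: c = 0.231041 rad, d = 1468.68 km
CS-08→FT1: c = 0.220531 rad, d = 1401.87 km
Total = 2235.34 + 1468.68 + 1401.87 = 5105.89 km

5106 km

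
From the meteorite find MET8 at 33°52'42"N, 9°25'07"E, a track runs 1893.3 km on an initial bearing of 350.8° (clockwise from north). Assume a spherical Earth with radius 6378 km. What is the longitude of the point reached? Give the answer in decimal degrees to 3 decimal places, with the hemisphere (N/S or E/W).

MET8: φ = +33.87833°, λ = +9.41861°
δ = d/R = 1893.3/6378 = 0.296849 rad
φ₂ = arcsin(sin φ₁ cos δ + cos φ₁ sin δ cos θ)
   = arcsin(0.55743·0.95626 + 0.83022·0.29251·0.98714) = 50.60364°
λ₂ = λ₁ + atan2(sin θ sin δ cos φ₁, cos δ − sin φ₁ sin φ₂) = 5.19294°

5.193°E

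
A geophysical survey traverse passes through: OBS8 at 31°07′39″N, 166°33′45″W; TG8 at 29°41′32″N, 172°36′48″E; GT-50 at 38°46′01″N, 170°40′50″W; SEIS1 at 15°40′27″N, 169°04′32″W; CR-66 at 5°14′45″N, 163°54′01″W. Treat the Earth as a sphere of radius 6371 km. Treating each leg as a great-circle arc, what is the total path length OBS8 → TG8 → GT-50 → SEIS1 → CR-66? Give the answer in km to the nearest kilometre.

7696 km

OBS8: φ = +31.12750°, λ = -166.56250°
TG8: φ = +29.69222°, λ = +172.61333°
GT-50: φ = +38.76694°, λ = -170.68056°
SEIS1: φ = +15.67417°, λ = -169.07556°
CR-66: φ = +5.24583°, λ = -163.90028°
OBS8→TG8: c = 0.313987 rad, d = 2000.41 km
TG8→GT-50: c = 0.287715 rad, d = 1833.03 km
GT-50→SEIS1: c = 0.403795 rad, d = 2572.58 km
SEIS1→CR-66: c = 0.202467 rad, d = 1289.92 km
Total = 2000.41 + 1833.03 + 2572.58 + 1289.92 = 7695.94 km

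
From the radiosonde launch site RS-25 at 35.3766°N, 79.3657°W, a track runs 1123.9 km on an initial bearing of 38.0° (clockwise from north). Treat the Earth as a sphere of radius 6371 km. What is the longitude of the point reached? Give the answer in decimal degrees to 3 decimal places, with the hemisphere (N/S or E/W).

70.862°W

δ = d/R = 1123.9/6371 = 0.176409 rad
φ₂ = arcsin(sin φ₁ cos δ + cos φ₁ sin δ cos θ)
   = arcsin(0.57895·0.98448 + 0.81536·0.17550·0.78801) = 43.05668°
λ₂ = λ₁ + atan2(sin θ sin δ cos φ₁, cos δ − sin φ₁ sin φ₂) = -70.86218°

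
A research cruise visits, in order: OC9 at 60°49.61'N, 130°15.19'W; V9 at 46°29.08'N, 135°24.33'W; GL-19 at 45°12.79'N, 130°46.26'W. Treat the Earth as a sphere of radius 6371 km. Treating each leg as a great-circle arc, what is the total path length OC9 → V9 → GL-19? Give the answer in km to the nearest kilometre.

OC9: φ = +60.82683°, λ = -130.25317°
V9: φ = +46.48467°, λ = -135.40550°
GL-19: φ = +45.21317°, λ = -130.77100°
OC9→V9: c = 0.255735 rad, d = 1629.29 km
V9→GL-19: c = 0.060543 rad, d = 385.72 km
Total = 1629.29 + 385.72 = 2015.01 km

2015 km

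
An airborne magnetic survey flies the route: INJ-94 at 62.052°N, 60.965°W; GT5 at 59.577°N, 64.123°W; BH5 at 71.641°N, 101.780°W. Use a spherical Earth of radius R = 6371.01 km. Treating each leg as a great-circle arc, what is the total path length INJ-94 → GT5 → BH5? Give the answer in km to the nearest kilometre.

2453 km

INJ-94→GT5: c = 0.050863 rad, d = 324.05 km
GT5→BH5: c = 0.334151 rad, d = 2128.88 km
Total = 324.05 + 2128.88 = 2452.93 km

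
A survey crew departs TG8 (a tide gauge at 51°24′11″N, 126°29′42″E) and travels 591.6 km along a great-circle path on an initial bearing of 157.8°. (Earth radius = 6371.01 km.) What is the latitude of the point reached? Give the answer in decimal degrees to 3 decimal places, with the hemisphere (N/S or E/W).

46.438°N

TG8: φ = +51.40306°, λ = +126.49500°
δ = d/R = 591.6/6371.01 = 0.092858 rad
φ₂ = arcsin(sin φ₁ cos δ + cos φ₁ sin δ cos θ)
   = arcsin(0.78155·0.99569 + 0.62384·0.09272·-0.92587) = 46.43803°
λ₂ = λ₁ + atan2(sin θ sin δ cos φ₁, cos δ − sin φ₁ sin φ₂) = 129.40912°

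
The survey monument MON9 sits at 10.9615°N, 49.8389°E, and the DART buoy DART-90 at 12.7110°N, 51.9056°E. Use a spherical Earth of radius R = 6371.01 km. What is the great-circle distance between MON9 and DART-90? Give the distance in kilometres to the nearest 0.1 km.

Δφ = 1.7495°,  Δλ = 2.0667°
a = sin²(Δφ/2) + cos φ₁ cos φ₂ sin²(Δλ/2) = 0.000545
c = 2·arcsin(√a) = 0.046675 rad = 2.6743°
d = R·c = 6371.01 × 0.046675 = 297.4 km

297.4 km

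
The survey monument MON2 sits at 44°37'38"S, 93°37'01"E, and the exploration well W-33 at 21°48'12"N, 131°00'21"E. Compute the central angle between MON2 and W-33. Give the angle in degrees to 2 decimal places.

MON2: φ = -44.62722°, λ = +93.61694°
W-33: φ = +21.80333°, λ = +131.00583°
Δφ = 66.4306°,  Δλ = 37.3889°
a = sin²(Δφ/2) + cos φ₁ cos φ₂ sin²(Δλ/2) = 0.367954
c = 2·arcsin(√a) = 1.303535 rad = 74.6870°

74.69°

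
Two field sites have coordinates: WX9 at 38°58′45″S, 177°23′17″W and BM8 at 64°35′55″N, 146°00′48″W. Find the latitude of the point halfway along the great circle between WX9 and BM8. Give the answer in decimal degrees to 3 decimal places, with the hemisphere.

13.246°N

WX9: φ = -38.97917°, λ = -177.38806°
BM8: φ = +64.59861°, λ = -146.01333°
Bx = cos φ₂ cos Δλ = 0.366235,  By = cos φ₂ sin Δλ = 0.223329
φₘ = atan2(sin φ₁ + sin φ₂, √((cos φ₁ + Bx)² + By²)) = 13.24609°
λₘ = λ₁ + atan2(By, cos φ₁ + Bx) = -166.33815°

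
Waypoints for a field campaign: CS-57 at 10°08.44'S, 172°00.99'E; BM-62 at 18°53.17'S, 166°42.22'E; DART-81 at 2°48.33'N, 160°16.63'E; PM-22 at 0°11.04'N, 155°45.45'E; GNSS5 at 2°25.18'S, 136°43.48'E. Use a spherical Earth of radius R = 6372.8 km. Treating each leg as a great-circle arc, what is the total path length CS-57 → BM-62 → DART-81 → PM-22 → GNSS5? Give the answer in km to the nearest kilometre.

CS-57: φ = -10.14067°, λ = +172.01650°
BM-62: φ = -18.88617°, λ = +166.70367°
DART-81: φ = +2.80550°, λ = +160.27717°
PM-22: φ = +0.18400°, λ = +155.75750°
GNSS5: φ = -2.41967°, λ = +136.72467°
CS-57→BM-62: c = 0.177023 rad, d = 1128.14 km
BM-62→DART-81: c = 0.394346 rad, d = 2513.09 km
DART-81→PM-22: c = 0.091163 rad, d = 580.96 km
PM-22→GNSS5: c = 0.335188 rad, d = 2136.08 km
Total = 1128.14 + 2513.09 + 580.96 + 2136.08 = 6358.27 km

6358 km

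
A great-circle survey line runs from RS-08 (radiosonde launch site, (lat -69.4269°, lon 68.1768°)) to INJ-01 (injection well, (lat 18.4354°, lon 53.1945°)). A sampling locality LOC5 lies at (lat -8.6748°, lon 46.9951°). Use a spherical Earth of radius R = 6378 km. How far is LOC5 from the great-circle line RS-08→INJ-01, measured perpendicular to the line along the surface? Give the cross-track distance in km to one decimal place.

δ₁₃ = central angle RS-08→LOC5 = 1.087026 rad  (haversine)
θ₁₃ = bearing RS-08→LOC5 = 336.203°,  θ₁₂ = bearing RS-08→INJ-01 = 345.798°
dₓₜ = R·arcsin(sin δ₁₃ · sin(θ₁₃ − θ₁₂)) = 6378·arcsin(0.88525·sin(-9.595°)) = -944.574 km
|dₓₜ| = 944.574 km

944.6 km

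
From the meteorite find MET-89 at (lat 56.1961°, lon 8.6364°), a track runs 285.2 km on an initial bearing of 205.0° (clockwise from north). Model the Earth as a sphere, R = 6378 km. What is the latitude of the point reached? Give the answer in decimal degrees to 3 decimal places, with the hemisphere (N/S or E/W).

53.860°N

δ = d/R = 285.2/6378 = 0.044716 rad
φ₂ = arcsin(sin φ₁ cos δ + cos φ₁ sin δ cos θ)
   = arcsin(0.83095·0.99900 + 0.55635·0.04470·-0.90631) = 53.85981°
λ₂ = λ₁ + atan2(sin θ sin δ cos φ₁, cos δ − sin φ₁ sin φ₂) = 6.80076°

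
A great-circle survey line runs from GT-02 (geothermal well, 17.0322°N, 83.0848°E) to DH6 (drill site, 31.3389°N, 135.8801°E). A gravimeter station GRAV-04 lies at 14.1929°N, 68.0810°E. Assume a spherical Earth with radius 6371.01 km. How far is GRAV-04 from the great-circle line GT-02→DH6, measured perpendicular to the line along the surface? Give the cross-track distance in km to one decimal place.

499.1 km

δ₁₃ = central angle GT-02→GRAV-04 = 0.256943 rad  (haversine)
θ₁₃ = bearing GT-02→GRAV-04 = 260.977°,  θ₁₂ = bearing GT-02→DH6 = 63.040°
dₓₜ = R·arcsin(sin δ₁₃ · sin(θ₁₃ − θ₁₂)) = 6371.01·arcsin(0.25413·sin(197.937°)) = -499.121 km
|dₓₜ| = 499.121 km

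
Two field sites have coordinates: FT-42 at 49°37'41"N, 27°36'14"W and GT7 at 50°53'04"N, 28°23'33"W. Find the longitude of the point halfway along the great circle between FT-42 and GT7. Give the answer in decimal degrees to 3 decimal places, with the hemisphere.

FT-42: φ = +49.62806°, λ = -27.60389°
GT7: φ = +50.88444°, λ = -28.39250°
Bx = cos φ₂ cos Δλ = 0.630827,  By = cos φ₂ sin Δλ = -0.008683
φₘ = atan2(sin φ₁ + sin φ₂, √((cos φ₁ + Bx)² + By²)) = 50.25692°
λₘ = λ₁ + atan2(By, cos φ₁ + Bx) = -27.99299°

27.993°W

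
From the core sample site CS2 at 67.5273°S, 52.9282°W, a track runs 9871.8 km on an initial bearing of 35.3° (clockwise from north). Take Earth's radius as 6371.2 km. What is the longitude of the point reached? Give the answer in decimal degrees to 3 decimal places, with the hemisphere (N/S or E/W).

δ = d/R = 9871.8/6371.2 = 1.549441 rad
φ₂ = arcsin(sin φ₁ cos δ + cos φ₁ sin δ cos θ)
   = arcsin(-0.92406·0.02135 + 0.38224·0.99977·0.81614) = 16.98731°
λ₂ = λ₁ + atan2(sin θ sin δ cos φ₁, cos δ − sin φ₁ sin φ₂) = -15.76537°

15.765°W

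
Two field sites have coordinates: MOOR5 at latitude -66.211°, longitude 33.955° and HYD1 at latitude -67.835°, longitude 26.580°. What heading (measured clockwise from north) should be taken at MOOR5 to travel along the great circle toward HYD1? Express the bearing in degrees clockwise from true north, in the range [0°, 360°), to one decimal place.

237.2°

Δλ = -7.3750°
y = sin Δλ · cos φ₂ = -0.048428
x = cos φ₁ sin φ₂ − sin φ₁ cos φ₂ cos Δλ = -0.031196
θ = atan2(y, x) = -122.7887° → 237.2113° (mod 360°)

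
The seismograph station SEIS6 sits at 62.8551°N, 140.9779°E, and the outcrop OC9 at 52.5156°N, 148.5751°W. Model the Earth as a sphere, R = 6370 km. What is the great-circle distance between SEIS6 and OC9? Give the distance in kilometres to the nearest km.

4109 km

Δφ = -10.3395°,  Δλ = 70.4470°
a = sin²(Δφ/2) + cos φ₁ cos φ₂ sin²(Δλ/2) = 0.100481
c = 2·arcsin(√a) = 0.645101 rad = 36.9616°
d = R·c = 6370 × 0.645101 = 4109.3 km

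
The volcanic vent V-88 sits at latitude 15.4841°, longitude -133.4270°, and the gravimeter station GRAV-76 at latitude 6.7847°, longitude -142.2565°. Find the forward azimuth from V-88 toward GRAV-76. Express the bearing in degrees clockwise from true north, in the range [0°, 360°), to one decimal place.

Δλ = -8.8295°
y = sin Δλ · cos φ₂ = -0.152420
x = cos φ₁ sin φ₂ − sin φ₁ cos φ₂ cos Δλ = -0.148109
θ = atan2(y, x) = -134.1782° → 225.8218° (mod 360°)

225.8°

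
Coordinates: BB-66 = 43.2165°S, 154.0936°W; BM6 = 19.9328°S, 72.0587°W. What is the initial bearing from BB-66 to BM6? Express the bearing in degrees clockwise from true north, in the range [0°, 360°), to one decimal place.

Δλ = 82.0349°
y = sin Δλ · cos φ₂ = 0.931024
x = cos φ₁ sin φ₂ − sin φ₁ cos φ₂ cos Δλ = -0.159249
θ = atan2(y, x) = 99.7063° → 99.7063° (mod 360°)

99.7°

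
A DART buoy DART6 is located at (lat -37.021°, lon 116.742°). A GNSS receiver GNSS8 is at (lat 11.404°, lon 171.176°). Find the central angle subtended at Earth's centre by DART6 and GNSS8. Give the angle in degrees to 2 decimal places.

Δφ = 48.4250°,  Δλ = 54.4340°
a = sin²(Δφ/2) + cos φ₁ cos φ₂ sin²(Δλ/2) = 0.331915
c = 2·arcsin(√a) = 1.227949 rad = 70.3563°

70.36°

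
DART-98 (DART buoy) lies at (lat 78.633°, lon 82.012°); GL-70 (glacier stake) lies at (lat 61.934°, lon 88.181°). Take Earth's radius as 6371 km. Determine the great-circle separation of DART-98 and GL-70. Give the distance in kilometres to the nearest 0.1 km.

Δφ = -16.6990°,  Δλ = 6.1690°
a = sin²(Δφ/2) + cos φ₁ cos φ₂ sin²(Δλ/2) = 0.021355
c = 2·arcsin(√a) = 0.293316 rad = 16.8057°
d = R·c = 6371 × 0.293316 = 1868.7 km

1868.7 km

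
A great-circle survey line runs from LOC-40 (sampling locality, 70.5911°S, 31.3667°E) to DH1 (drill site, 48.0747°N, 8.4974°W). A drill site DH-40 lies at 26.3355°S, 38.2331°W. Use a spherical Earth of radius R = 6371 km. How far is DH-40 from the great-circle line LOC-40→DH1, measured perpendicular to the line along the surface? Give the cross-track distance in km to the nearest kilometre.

4511 km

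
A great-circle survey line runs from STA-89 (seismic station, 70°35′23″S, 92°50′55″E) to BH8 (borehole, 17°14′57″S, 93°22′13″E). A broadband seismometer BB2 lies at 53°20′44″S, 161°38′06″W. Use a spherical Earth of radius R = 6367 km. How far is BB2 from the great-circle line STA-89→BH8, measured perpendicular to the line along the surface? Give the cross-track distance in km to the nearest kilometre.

STA-89: φ = -70.58972°, λ = +92.84861°
BH8: φ = -17.24917°, λ = +93.37028°
BB2: φ = -53.34556°, λ = -161.63500°
δ₁₃ = central angle STA-89→BB2 = 0.790375 rad  (haversine)
θ₁₃ = bearing STA-89→BB2 = 125.955°,  θ₁₂ = bearing STA-89→BH8 = 0.621°
dₓₜ = R·arcsin(sin δ₁₃ · sin(θ₁₃ − θ₁₂)) = 6367·arcsin(0.71062·sin(125.334°)) = 3937.244 km
|dₓₜ| = 3937.244 km

3937 km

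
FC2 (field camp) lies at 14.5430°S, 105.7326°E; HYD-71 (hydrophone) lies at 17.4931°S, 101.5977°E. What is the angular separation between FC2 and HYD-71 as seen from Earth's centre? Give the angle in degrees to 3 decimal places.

4.949°

Δφ = -2.9501°,  Δλ = -4.1349°
a = sin²(Δφ/2) + cos φ₁ cos φ₂ sin²(Δλ/2) = 0.001864
c = 2·arcsin(√a) = 0.086378 rad = 4.9491°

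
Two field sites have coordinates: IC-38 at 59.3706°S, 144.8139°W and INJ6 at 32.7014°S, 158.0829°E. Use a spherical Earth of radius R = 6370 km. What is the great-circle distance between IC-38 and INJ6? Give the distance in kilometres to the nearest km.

Δφ = 26.6692°,  Δλ = -57.1032°
a = sin²(Δφ/2) + cos φ₁ cos φ₂ sin²(Δλ/2) = 0.151131
c = 2·arcsin(√a) = 0.798561 rad = 45.7542°
d = R·c = 6370 × 0.798561 = 5086.8 km

5087 km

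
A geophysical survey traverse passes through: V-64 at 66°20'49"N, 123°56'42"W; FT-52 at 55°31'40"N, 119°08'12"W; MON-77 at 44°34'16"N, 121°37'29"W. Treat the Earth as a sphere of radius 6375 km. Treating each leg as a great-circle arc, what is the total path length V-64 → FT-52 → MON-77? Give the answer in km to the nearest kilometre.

V-64: φ = +66.34694°, λ = -123.94500°
FT-52: φ = +55.52778°, λ = -119.13667°
MON-77: φ = +44.57111°, λ = -121.62472°
V-64→FT-52: c = 0.193041 rad, d = 1230.64 km
FT-52→MON-77: c = 0.193220 rad, d = 1231.77 km
Total = 1230.64 + 1231.77 = 2462.41 km

2462 km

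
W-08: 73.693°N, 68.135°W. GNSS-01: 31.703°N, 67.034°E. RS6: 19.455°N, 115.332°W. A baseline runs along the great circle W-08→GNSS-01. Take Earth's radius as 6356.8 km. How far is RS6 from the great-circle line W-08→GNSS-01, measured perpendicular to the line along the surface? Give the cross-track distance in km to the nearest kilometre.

1290 km

δ₁₃ = central angle W-08→RS6 = 1.047704 rad  (haversine)
θ₁₃ = bearing W-08→RS6 = 232.996°,  θ₁₂ = bearing W-08→GNSS-01 = 39.538°
dₓₜ = R·arcsin(sin δ₁₃ · sin(θ₁₃ − θ₁₂)) = 6356.8·arcsin(0.86628·sin(193.458°)) = -1290.414 km
|dₓₜ| = 1290.414 km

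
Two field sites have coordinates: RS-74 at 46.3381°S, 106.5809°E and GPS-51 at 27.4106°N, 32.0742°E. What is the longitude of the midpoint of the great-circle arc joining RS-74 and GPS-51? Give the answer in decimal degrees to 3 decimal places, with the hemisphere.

63.895°E

Bx = cos φ₂ cos Δλ = 0.237136,  By = cos φ₂ sin Δλ = -0.855472
φₘ = atan2(sin φ₁ + sin φ₂, √((cos φ₁ + Bx)² + By²)) = -11.77638°
λₘ = λ₁ + atan2(By, cos φ₁ + Bx) = 63.89541°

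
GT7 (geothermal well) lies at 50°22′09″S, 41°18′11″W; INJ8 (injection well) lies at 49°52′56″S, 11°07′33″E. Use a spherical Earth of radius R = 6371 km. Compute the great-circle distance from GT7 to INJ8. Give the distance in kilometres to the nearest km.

3659 km

GT7: φ = -50.36917°, λ = -41.30306°
INJ8: φ = -49.88222°, λ = +11.12583°
Δφ = 0.4869°,  Δλ = 52.4289°
a = sin²(Δφ/2) + cos φ₁ cos φ₂ sin²(Δλ/2) = 0.080215
c = 2·arcsin(√a) = 0.574305 rad = 32.9053°
d = R·c = 6371 × 0.574305 = 3658.9 km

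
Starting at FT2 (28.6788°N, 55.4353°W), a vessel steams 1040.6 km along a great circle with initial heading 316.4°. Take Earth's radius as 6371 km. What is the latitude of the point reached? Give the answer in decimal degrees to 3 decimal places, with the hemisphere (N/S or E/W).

δ = d/R = 1040.6/6371 = 0.163334 rad
φ₂ = arcsin(sin φ₁ cos δ + cos φ₁ sin δ cos θ)
   = arcsin(0.47990·0.98669 + 0.87732·0.16261·0.72417) = 35.22736°
λ₂ = λ₁ + atan2(sin θ sin δ cos φ₁, cos δ − sin φ₁ sin φ₂) = -63.32565°

35.227°N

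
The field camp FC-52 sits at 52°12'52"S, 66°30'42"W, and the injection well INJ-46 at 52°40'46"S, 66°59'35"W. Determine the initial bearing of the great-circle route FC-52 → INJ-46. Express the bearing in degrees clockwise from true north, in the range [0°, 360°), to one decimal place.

FC-52: φ = -52.21444°, λ = -66.51167°
INJ-46: φ = -52.67944°, λ = -66.99306°
Δλ = -0.4814°
y = sin Δλ · cos φ₂ = -0.005094
x = cos φ₁ sin φ₂ − sin φ₁ cos φ₂ cos Δλ = -0.008133
θ = atan2(y, x) = -147.9396° → 212.0604° (mod 360°)

212.1°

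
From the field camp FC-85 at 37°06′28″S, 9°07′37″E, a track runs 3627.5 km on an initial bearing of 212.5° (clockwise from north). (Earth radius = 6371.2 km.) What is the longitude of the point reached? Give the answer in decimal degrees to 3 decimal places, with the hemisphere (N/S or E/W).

FC-85: φ = -37.10778°, λ = +9.12694°
δ = d/R = 3627.5/6371.2 = 0.569359 rad
φ₂ = arcsin(sin φ₁ cos δ + cos φ₁ sin δ cos θ)
   = arcsin(-0.60332·0.84225 + 0.79750·0.53909·-0.84339) = -60.54452°
λ₂ = λ₁ + atan2(sin θ sin δ cos φ₁, cos δ − sin φ₁ sin φ₂) = -26.96129°

26.961°W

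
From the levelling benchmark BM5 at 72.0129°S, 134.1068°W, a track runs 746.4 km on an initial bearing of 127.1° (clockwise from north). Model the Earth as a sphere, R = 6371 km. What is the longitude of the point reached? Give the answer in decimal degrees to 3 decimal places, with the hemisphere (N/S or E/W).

δ = d/R = 746.4/6371 = 0.117156 rad
φ₂ = arcsin(sin φ₁ cos δ + cos φ₁ sin δ cos θ)
   = arcsin(-0.95113·0.99315 + 0.30880·0.11689·-0.60321) = -75.10070°
λ₂ = λ₁ + atan2(sin θ sin δ cos φ₁, cos δ − sin φ₁ sin φ₂) = -112.84782°

112.848°W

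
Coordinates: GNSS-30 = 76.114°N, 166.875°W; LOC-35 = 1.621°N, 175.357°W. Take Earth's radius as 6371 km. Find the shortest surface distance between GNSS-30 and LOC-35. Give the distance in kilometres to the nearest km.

8301 km

Δφ = -74.4930°,  Δλ = -8.4820°
a = sin²(Δφ/2) + cos φ₁ cos φ₂ sin²(Δλ/2) = 0.367634
c = 2·arcsin(√a) = 1.302870 rad = 74.6490°
d = R·c = 6371 × 1.302870 = 8300.6 km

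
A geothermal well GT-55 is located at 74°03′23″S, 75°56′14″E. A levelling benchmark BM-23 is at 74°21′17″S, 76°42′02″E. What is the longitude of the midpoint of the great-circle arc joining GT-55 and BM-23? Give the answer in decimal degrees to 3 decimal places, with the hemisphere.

GT-55: φ = -74.05639°, λ = +75.93722°
BM-23: φ = -74.35472°, λ = +76.70056°
Bx = cos φ₂ cos Δλ = 0.269657,  By = cos φ₂ sin Δλ = 0.003593
φₘ = atan2(sin φ₁ + sin φ₂, √((cos φ₁ + Bx)² + By²)) = -74.20589°
λₘ = λ₁ + atan2(By, cos φ₁ + Bx) = 76.31538°

76.315°E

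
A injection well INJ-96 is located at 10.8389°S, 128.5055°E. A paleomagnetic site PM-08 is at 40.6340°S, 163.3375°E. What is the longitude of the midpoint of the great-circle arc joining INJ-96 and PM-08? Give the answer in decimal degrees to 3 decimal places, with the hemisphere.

Bx = cos φ₂ cos Δλ = 0.622916,  By = cos φ₂ sin Δλ = 0.433454
φₘ = atan2(sin φ₁ + sin φ₂, √((cos φ₁ + Bx)² + By²)) = -26.78480°
λₘ = λ₁ + atan2(By, cos φ₁ + Bx) = 143.61785°

143.618°E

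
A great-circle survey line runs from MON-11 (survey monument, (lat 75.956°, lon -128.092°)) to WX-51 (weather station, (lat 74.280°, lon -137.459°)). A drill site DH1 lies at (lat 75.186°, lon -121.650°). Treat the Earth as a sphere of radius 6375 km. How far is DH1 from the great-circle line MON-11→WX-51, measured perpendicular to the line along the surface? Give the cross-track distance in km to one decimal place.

δ₁₃ = central angle MON-11→DH1 = 0.031052 rad  (haversine)
θ₁₃ = bearing MON-11→DH1 = 112.483°,  θ₁₂ = bearing MON-11→WX-51 = 239.725°
dₓₜ = R·arcsin(sin δ₁₃ · sin(θ₁₃ − θ₁₂)) = 6375·arcsin(0.03105·sin(-127.242°)) = -157.580 km
|dₓₜ| = 157.580 km

157.6 km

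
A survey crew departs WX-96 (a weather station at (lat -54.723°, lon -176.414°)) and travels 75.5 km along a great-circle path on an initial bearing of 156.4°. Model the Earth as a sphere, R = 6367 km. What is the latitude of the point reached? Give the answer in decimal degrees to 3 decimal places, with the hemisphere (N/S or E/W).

δ = d/R = 75.5/6367 = 0.011858 rad
φ₂ = arcsin(sin φ₁ cos δ + cos φ₁ sin δ cos θ)
   = arcsin(-0.81637·0.99993 + 0.57753·0.01186·-0.91636) = -55.34466°
λ₂ = λ₁ + atan2(sin θ sin δ cos φ₁, cos δ − sin φ₁ sin φ₂) = -175.93567°

55.345°S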